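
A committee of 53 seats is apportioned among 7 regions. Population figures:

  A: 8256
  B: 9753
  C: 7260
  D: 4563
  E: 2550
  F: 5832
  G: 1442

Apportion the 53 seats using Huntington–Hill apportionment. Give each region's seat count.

With divisor 751: modified quotas A 10.993, B 12.987, C 9.667, D 6.076, E 3.395, F 7.766, G 1.920.
Geometric-mean thresholds: A √(10·11)=10.488, B √(12·13)=12.490, C √(9·10)=9.487, D √(6·7)=6.481, E √(3·4)=3.464, F √(7·8)=7.483, G √(1·2)=1.414.
Each quota rounded against its threshold gives A 11, B 13, C 10, D 6, E 3, F 8, G 2 (total 53).

A: 11; B: 13; C: 10; D: 6; E: 3; F: 8; G: 2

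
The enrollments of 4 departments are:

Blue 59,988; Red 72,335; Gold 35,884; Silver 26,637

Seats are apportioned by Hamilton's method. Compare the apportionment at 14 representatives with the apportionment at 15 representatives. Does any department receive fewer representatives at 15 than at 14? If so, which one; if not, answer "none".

none

At 14 seats: Blue 4, Red 5, Gold 3, Silver 2.
At 15 seats: Blue 5, Red 5, Gold 3, Silver 2.
No department's allocation decreased.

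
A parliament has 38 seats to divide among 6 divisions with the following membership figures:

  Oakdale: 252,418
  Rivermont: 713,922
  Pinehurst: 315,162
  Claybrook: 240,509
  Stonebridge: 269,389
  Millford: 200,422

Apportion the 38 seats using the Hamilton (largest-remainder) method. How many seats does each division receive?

Oakdale: 5, Rivermont: 14, Pinehurst: 6, Claybrook: 4, Stonebridge: 5, Millford: 4

Total 1991822; standard divisor 1991822/38 ≈ 52416.368.
Standard quotas: Oakdale 4.8156, Rivermont 13.6202, Pinehurst 6.0127, Claybrook 4.5884, Stonebridge 5.1394, Millford 3.8237.
Lower quotas: Oakdale 4, Rivermont 13, Pinehurst 6, Claybrook 4, Stonebridge 5, Millford 3 (sum 35, leaving 3 seats).
Remainders in descending order: Millford 0.8237, Oakdale 0.8156, Rivermont 0.6202, Claybrook 0.5884, Stonebridge 0.1394, Pinehurst 0.0127.
Largest remainders: Millford, Oakdale, Rivermont receive the extra seats.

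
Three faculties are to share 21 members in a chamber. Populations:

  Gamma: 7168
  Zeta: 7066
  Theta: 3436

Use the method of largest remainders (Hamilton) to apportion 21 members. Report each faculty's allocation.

Gamma: 9, Zeta: 8, Theta: 4

Total 17670; standard divisor 17670/21 ≈ 841.429.
Standard quotas: Gamma 8.5188, Zeta 8.3976, Theta 4.0835.
Lower quotas: Gamma 8, Zeta 8, Theta 4 (sum 20, leaving 1 seat).
Remainders in descending order: Gamma 0.5188, Zeta 0.3976, Theta 0.0835.
Largest remainder: Gamma receives the extra seat.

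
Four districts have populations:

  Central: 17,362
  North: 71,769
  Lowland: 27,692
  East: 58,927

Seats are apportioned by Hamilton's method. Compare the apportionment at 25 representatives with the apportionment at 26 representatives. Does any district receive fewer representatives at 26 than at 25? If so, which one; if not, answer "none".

Central

At 25 seats: Central 3, North 10, Lowland 4, East 8.
At 26 seats: Central 2, North 11, Lowland 4, East 9.
Central drops from 3 to 2.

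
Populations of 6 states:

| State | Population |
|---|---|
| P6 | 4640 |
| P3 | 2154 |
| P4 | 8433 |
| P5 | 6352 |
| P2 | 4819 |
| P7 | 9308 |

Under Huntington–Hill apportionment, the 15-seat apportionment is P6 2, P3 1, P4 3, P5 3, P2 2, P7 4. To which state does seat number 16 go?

Priority for the next seat is population ÷ (√(s·(s+1))).
Priorities: P6 1894.272, P3 1523.108, P4 2434.397, P5 1833.664, P2 1967.349, P7 2081.332.
Highest priority: P4.

P4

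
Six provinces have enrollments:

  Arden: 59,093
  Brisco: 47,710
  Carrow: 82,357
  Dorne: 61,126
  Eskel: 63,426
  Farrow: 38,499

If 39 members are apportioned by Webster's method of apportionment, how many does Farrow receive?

Standard divisor 352211/39 ≈ 9031.051; standard quotas: Arden 6.543, Brisco 5.283, Carrow 9.119, Dorne 6.768, Eskel 7.023, Farrow 4.263.
Rounding to the nearest integer gives Arden 7, Brisco 5, Carrow 9, Dorne 7, Eskel 7, Farrow 4 — total 39, matching the house size, so no adjustment is needed.
Farrow receives 4.

4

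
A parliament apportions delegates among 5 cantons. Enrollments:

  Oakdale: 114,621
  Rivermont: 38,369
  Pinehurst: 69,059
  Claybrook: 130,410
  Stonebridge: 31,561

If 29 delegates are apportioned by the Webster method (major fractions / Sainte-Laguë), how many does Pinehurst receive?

5

Standard divisor 384020/29 ≈ 13242.069; standard quotas: Oakdale 8.656, Rivermont 2.898, Pinehurst 5.215, Claybrook 9.848, Stonebridge 2.383.
Rounding to the nearest integer gives Oakdale 9, Rivermont 3, Pinehurst 5, Claybrook 10, Stonebridge 2 — total 29, matching the house size, so no adjustment is needed.
Pinehurst receives 5.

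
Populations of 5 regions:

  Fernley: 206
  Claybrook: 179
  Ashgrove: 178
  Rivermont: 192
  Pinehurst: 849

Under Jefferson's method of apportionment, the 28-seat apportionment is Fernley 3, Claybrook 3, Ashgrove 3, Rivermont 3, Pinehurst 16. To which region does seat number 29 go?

Priority for the next seat is population ÷ (current seats + 1).
Priorities: Fernley 51.500, Claybrook 44.750, Ashgrove 44.500, Rivermont 48.000, Pinehurst 49.941.
Highest priority: Fernley.

Fernley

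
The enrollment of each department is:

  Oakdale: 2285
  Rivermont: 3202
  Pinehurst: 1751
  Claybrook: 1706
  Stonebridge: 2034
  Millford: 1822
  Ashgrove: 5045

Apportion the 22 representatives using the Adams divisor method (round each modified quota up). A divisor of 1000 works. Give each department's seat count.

Oakdale 3, Rivermont 4, Pinehurst 2, Claybrook 2, Stonebridge 3, Millford 2, Ashgrove 6

With modified divisor 1000: modified quotas Oakdale 2.285, Rivermont 3.202, Pinehurst 1.751, Claybrook 1.706, Stonebridge 2.034, Millford 1.822, Ashgrove 5.045.
Rounding up: Oakdale 3, Rivermont 4, Pinehurst 2, Claybrook 2, Stonebridge 3, Millford 2, Ashgrove 6 (total 22).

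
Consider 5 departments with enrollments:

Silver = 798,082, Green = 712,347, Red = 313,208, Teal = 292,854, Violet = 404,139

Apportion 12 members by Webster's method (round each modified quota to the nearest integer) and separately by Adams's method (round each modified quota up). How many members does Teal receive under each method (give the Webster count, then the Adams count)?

Webster: Silver 4, Green 3, Red 2, Teal 1, Violet 2.
Adams: Silver 3, Green 3, Red 2, Teal 2, Violet 2.
Teal gets 1 under Webster and 2 under Adams.

1 and 2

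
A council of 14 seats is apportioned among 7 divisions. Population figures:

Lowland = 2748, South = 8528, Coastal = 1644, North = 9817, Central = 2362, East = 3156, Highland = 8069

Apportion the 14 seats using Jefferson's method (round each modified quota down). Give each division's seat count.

Lowland=1, South=4, Coastal=0, North=4, Central=1, East=1, Highland=3

Standard divisor 36324/14 ≈ 2594.571; standard quotas: Lowland 1.059, South 3.287, Coastal 0.634, North 3.784, Central 0.910, East 1.216, Highland 3.110.
Rounding down gives 1, 3, 0, 3, 0, 1, 3 = 11 seats, so the divisor must be adjusted.
With modified divisor 2100: modified quotas Lowland 1.309, South 4.061, Coastal 0.783, North 4.675, Central 1.125, East 1.503, Highland 3.842.
Rounding down: Lowland 1, South 4, Coastal 0, North 4, Central 1, East 1, Highland 3 (total 14).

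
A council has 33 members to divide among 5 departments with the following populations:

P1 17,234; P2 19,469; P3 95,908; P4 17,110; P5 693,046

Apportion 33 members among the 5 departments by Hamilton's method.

The standard divisor is 842767/33 ≈ 25538.394.
Standard quotas: P1 0.6748, P2 0.7623, P3 3.7554, P4 0.6700, P5 27.1374.
Lower quotas: P1 0, P2 0, P3 3, P4 0, P5 27 (sum 30, leaving 3 seats).
Remainders in descending order: P2 0.7623, P3 0.7554, P1 0.6748, P4 0.6700, P5 0.1374.
The surplus seats go to P2, P3, P1.

P1 1, P2 1, P3 4, P4 0, P5 27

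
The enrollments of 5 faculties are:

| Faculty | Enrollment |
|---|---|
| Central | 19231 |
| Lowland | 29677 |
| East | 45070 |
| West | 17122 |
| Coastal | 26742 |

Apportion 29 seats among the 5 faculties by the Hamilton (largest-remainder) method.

Total 137842; standard divisor 137842/29 ≈ 4753.172.
Standard quotas: Central 4.0459, Lowland 6.2436, East 9.4821, West 3.6022, Coastal 5.6261.
Lower quotas: Central 4, Lowland 6, East 9, West 3, Coastal 5 (sum 27, leaving 2 seats).
Remainders in descending order: Coastal 0.6261, West 0.6022, East 0.4821, Lowland 0.2436, Central 0.0459.
Largest remainders: Coastal, West receive the extra seats.

Central=4, Lowland=6, East=9, West=4, Coastal=6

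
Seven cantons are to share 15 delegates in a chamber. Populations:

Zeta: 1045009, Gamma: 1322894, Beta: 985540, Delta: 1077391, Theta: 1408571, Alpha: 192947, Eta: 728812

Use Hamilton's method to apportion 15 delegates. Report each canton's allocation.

The standard divisor is 6761164/15 ≈ 450744.267.
Standard quotas: Zeta 2.3184, Gamma 2.9349, Beta 2.1865, Delta 2.3902, Theta 3.1250, Alpha 0.4281, Eta 1.6169.
Lower quotas: Zeta 2, Gamma 2, Beta 2, Delta 2, Theta 3, Alpha 0, Eta 1 (sum 12, leaving 3 seats).
Remainders in descending order: Gamma 0.9349, Eta 0.6169, Alpha 0.4281, Delta 0.3902, Zeta 0.3184, Beta 0.1865, Theta 0.1250.
Largest remainders: Gamma, Eta, Alpha receive the extra seats.

Zeta 2; Gamma 3; Beta 2; Delta 2; Theta 3; Alpha 1; Eta 2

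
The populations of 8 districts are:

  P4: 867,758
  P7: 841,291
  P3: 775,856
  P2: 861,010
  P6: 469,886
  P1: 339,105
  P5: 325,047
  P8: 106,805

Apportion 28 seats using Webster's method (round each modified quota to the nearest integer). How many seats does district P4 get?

Standard divisor 4586758/28 ≈ 163812.786; standard quotas: P4 5.297, P7 5.136, P3 4.736, P2 5.256, P6 2.868, P1 2.070, P5 1.984, P8 0.652.
Rounding to the nearest integer gives P4 5, P7 5, P3 5, P2 5, P6 3, P1 2, P5 2, P8 1 — total 28, matching the house size, so no adjustment is needed.
P4 receives 5.

5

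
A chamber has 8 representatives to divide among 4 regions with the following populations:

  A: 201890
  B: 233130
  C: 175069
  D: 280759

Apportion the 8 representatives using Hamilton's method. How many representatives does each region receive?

A: 2, B: 2, C: 2, D: 2

Total 890848; standard divisor 890848/8 = 111356.
Standard quotas: A 1.8130, B 2.0936, C 1.5722, D 2.5213.
Lower quotas: A 1, B 2, C 1, D 2 (sum 6, leaving 2 seats).
Remainders in descending order: A 0.8130, C 0.5722, D 0.5213, B 0.0936.
Largest remainders: A, C receive the extra seats.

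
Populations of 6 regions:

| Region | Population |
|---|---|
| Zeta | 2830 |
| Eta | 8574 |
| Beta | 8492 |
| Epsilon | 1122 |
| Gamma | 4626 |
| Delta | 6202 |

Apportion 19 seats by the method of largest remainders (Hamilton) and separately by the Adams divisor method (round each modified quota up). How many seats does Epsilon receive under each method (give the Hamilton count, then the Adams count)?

0 and 1

Hamilton: Zeta 2, Eta 5, Beta 5, Epsilon 0, Gamma 3, Delta 4.
Adams: Zeta 2, Eta 5, Beta 5, Epsilon 1, Gamma 3, Delta 3.
Epsilon gets 0 under Hamilton and 1 under Adams.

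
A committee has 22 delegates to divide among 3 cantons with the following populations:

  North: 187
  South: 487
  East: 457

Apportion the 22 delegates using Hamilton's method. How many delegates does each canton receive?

The standard divisor is 1131/22 ≈ 51.409.
Standard quotas: North 3.637, South 9.473, East 8.889.
Lower quotas: North 3, South 9, East 8 (sum 20, leaving 2 seats).
Remainders in descending order: East 0.889, North 0.637, South 0.473.
The surplus seats go to East, North.

North 4, South 9, East 9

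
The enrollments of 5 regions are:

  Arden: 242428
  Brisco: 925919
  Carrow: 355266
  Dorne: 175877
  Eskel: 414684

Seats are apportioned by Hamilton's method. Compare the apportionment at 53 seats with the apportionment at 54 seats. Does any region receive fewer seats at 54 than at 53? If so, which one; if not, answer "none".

At 53 seats: Arden 6, Brisco 23, Carrow 9, Dorne 5, Eskel 10.
At 54 seats: Arden 6, Brisco 24, Carrow 9, Dorne 4, Eskel 11.
Dorne drops from 5 to 4.

Dorne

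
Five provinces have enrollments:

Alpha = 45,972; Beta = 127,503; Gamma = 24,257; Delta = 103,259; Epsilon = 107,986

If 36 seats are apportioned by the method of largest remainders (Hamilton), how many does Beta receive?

Standard divisor: 408977 ÷ 36 ≈ 11360.472.
Standard quotas: Alpha 4.0467, Beta 11.2234, Gamma 2.1352, Delta 9.0893, Epsilon 9.5054.
Lower quotas: Alpha 4, Beta 11, Gamma 2, Delta 9, Epsilon 9 (sum 35, leaving 1 seat).
Remainders in descending order: Epsilon 0.5054, Beta 0.2234, Gamma 0.1352, Delta 0.0893, Alpha 0.0467.
The surplus seat goes to Epsilon.
Beta receives 11.

11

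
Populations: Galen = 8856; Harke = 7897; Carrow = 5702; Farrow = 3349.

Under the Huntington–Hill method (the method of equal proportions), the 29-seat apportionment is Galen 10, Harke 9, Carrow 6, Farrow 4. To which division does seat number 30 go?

Priority for the next seat is population ÷ (√(s·(s+1))).
Priorities: Galen 844.386, Harke 832.417, Carrow 879.838, Farrow 748.859.
Highest priority: Carrow.

Carrow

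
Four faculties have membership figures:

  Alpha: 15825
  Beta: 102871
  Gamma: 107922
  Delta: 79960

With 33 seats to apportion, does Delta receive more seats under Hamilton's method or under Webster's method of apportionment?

Hamilton: Alpha 2, Beta 11, Gamma 12, Delta 8.
Webster: Alpha 2, Beta 11, Gamma 11, Delta 9.
Delta gets 8 under Hamilton and 9 under Webster.

Webster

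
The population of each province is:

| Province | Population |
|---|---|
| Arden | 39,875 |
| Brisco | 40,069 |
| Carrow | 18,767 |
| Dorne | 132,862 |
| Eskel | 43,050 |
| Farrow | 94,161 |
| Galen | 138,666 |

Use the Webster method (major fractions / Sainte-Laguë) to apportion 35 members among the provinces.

Arden=3, Brisco=3, Carrow=1, Dorne=9, Eskel=3, Farrow=6, Galen=10

Standard divisor 507450/35 ≈ 14498.571; standard quotas: Arden 2.750, Brisco 2.764, Carrow 1.294, Dorne 9.164, Eskel 2.969, Farrow 6.495, Galen 9.564.
Rounding to the nearest integer gives Arden 3, Brisco 3, Carrow 1, Dorne 9, Eskel 3, Farrow 6, Galen 10 — total 35, matching the house size, so no adjustment is needed.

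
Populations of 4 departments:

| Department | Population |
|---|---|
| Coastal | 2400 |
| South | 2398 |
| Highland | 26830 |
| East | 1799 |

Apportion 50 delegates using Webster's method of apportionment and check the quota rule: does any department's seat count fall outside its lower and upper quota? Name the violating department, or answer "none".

Standard quotas: Coastal 3.590, South 3.587, Highland 40.132, East 2.691.
Webster allocation: Coastal 4, South 4, Highland 39, East 3.
Highland has quota 40.132 (lower 40, upper 41) but receives 39 — outside the quota interval.

Highland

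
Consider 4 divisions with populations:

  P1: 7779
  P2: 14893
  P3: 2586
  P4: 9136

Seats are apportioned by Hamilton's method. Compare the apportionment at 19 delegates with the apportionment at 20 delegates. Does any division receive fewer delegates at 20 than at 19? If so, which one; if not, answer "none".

P3

At 19 seats: P1 4, P2 8, P3 2, P4 5.
At 20 seats: P1 5, P2 9, P3 1, P4 5.
P3 drops from 2 to 1.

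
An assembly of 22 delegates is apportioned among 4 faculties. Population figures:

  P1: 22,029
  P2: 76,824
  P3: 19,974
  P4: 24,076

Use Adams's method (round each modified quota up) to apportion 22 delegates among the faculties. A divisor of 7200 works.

P1 4, P2 11, P3 3, P4 4

With modified divisor 7200: modified quotas P1 3.060, P2 10.670, P3 2.774, P4 3.344.
Rounding up: P1 4, P2 11, P3 3, P4 4 (total 22).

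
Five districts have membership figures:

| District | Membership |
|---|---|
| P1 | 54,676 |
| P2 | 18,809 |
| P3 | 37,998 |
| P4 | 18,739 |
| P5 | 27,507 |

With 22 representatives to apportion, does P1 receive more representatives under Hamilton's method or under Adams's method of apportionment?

Hamilton: P1 8, P2 3, P3 5, P4 2, P5 4.
Adams: P1 7, P2 3, P3 5, P4 3, P5 4.
P1 gets 8 under Hamilton and 7 under Adams.

Hamilton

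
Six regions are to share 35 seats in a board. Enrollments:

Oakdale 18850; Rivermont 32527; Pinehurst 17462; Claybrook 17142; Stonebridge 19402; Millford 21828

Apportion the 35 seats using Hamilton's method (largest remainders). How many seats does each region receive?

Oakdale: 5, Rivermont: 9, Pinehurst: 5, Claybrook: 5, Stonebridge: 5, Millford: 6

Standard divisor: 127211 ÷ 35 ≈ 3634.6.
Standard quotas: Oakdale 5.1863, Rivermont 8.9493, Pinehurst 4.8044, Claybrook 4.7163, Stonebridge 5.3381, Millford 6.0056.
Lower quotas: Oakdale 5, Rivermont 8, Pinehurst 4, Claybrook 4, Stonebridge 5, Millford 6 (sum 32, leaving 3 seats).
Remainders in descending order: Rivermont 0.9493, Pinehurst 0.8044, Claybrook 0.7163, Stonebridge 0.3381, Oakdale 0.1863, Millford 0.0056.
The surplus seats go to Rivermont, Pinehurst, Claybrook.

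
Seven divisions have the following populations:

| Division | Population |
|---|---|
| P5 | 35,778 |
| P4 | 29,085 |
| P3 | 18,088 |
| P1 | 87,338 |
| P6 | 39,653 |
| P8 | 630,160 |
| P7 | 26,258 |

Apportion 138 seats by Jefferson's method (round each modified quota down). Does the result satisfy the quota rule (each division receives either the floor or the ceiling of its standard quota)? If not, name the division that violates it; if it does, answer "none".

P8

Standard quotas: P5 5.699, P4 4.633, P3 2.881, P1 13.912, P6 6.316, P8 100.376, P7 4.183.
Jefferson allocation: P5 5, P4 4, P3 2, P1 14, P6 6, P8 103, P7 4.
P8 has quota 100.376 (lower 100, upper 101) but receives 103 — outside the quota interval.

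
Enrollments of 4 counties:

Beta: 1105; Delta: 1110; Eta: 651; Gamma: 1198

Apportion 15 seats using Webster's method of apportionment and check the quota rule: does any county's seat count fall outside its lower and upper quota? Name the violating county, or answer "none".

Standard quotas: Beta 4.078, Delta 4.097, Eta 2.403, Gamma 4.422.
Webster allocation: Beta 4, Delta 4, Eta 2, Gamma 5.
Every allocation lies between the lower and upper quota.

none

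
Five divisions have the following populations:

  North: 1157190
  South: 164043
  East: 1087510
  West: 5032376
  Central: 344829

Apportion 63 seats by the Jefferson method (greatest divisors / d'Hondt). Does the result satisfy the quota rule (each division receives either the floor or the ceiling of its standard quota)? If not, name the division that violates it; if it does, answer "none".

Standard quotas: North 9.363, South 1.327, East 8.800, West 40.719, Central 2.790.
Jefferson allocation: North 9, South 1, East 9, West 42, Central 2.
West has quota 40.719 (lower 40, upper 41) but receives 42 — outside the quota interval.

West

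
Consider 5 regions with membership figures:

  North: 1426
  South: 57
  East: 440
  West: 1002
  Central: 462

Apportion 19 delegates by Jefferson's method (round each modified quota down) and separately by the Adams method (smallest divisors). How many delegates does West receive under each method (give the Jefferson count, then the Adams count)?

6 and 5

Jefferson: North 9, South 0, East 2, West 6, Central 2.
Adams: North 7, South 1, East 3, West 5, Central 3.
West gets 6 under Jefferson and 5 under Adams.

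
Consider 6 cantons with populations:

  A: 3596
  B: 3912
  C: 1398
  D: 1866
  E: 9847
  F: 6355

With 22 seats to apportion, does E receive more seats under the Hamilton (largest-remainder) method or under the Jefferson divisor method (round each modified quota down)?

Hamilton: A 3, B 3, C 1, D 2, E 8, F 5.
Jefferson: A 3, B 3, C 1, D 1, E 9, F 5.
E gets 8 under Hamilton and 9 under Jefferson.

Jefferson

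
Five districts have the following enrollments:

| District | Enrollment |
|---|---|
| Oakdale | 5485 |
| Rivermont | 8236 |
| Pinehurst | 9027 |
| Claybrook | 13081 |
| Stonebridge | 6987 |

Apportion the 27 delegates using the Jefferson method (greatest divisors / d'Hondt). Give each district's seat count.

Standard divisor 42816/27 ≈ 1585.778; standard quotas: Oakdale 3.459, Rivermont 5.194, Pinehurst 5.692, Claybrook 8.249, Stonebridge 4.406.
Rounding down gives 3, 5, 5, 8, 4 = 25 seats, so the divisor must be adjusted.
With modified divisor 1430: modified quotas Oakdale 3.836, Rivermont 5.759, Pinehurst 6.313, Claybrook 9.148, Stonebridge 4.886.
Rounding down: Oakdale 3, Rivermont 5, Pinehurst 6, Claybrook 9, Stonebridge 4 (total 27).

Oakdale=3, Rivermont=5, Pinehurst=6, Claybrook=9, Stonebridge=4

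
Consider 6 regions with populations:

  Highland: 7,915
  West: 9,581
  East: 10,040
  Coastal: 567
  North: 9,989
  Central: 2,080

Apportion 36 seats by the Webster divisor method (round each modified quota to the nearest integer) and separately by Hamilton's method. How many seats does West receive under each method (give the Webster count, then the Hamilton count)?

8 and 9

Webster: Highland 7, West 8, East 9, Coastal 1, North 9, Central 2.
Hamilton: Highland 7, West 9, East 9, Coastal 0, North 9, Central 2.
West gets 8 under Webster and 9 under Hamilton.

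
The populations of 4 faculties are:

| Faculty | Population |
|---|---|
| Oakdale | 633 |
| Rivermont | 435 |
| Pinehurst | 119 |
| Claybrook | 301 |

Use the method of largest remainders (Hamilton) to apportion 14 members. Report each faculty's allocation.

Total 1488; standard divisor 1488/14 ≈ 106.286.
Standard quotas: Oakdale 5.956, Rivermont 4.093, Pinehurst 1.120, Claybrook 2.832.
Lower quotas: Oakdale 5, Rivermont 4, Pinehurst 1, Claybrook 2 (sum 12, leaving 2 seats).
Remainders in descending order: Oakdale 0.956, Claybrook 0.832, Pinehurst 0.120, Rivermont 0.093.
Largest remainders: Oakdale, Claybrook receive the extra seats.

Oakdale: 6; Rivermont: 4; Pinehurst: 1; Claybrook: 3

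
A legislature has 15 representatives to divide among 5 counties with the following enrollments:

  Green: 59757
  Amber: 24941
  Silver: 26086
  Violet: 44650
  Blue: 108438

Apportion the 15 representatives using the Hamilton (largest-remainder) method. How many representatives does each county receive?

Green 3; Amber 1; Silver 2; Violet 3; Blue 6

Total 263872; standard divisor 263872/15 ≈ 17591.467.
Standard quotas: Green 3.3969, Amber 1.4178, Silver 1.4829, Violet 2.5382, Blue 6.1642.
Lower quotas: Green 3, Amber 1, Silver 1, Violet 2, Blue 6 (sum 13, leaving 2 seats).
Remainders in descending order: Violet 0.5382, Silver 0.4829, Amber 0.4178, Green 0.3969, Blue 0.1642.
The surplus seats go to Violet, Silver.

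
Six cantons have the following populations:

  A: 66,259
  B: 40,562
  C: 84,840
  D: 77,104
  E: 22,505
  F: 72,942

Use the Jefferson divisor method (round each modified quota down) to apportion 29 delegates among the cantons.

A 5, B 3, C 7, D 6, E 2, F 6

Standard divisor 364212/29 ≈ 12559.034; standard quotas: A 5.276, B 3.230, C 6.755, D 6.139, E 1.792, F 5.808.
Rounding down gives 5, 3, 6, 6, 1, 5 = 26 seats, so the divisor must be adjusted.
With modified divisor 11100: modified quotas A 5.969, B 3.654, C 7.643, D 6.946, E 2.027, F 6.571.
Rounding down: A 5, B 3, C 7, D 6, E 2, F 6 (total 29).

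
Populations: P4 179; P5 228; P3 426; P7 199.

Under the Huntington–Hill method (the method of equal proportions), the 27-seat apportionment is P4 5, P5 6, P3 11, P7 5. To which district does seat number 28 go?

Priority for the next seat is population ÷ (√(s·(s+1))).
Priorities: P4 32.681, P5 35.181, P3 37.079, P7 36.332.
Highest priority: P3.

P3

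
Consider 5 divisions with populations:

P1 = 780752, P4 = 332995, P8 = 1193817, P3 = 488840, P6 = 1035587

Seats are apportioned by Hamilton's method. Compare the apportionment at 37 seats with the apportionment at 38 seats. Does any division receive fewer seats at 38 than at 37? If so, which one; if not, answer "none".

At 37 seats: P1 8, P4 3, P8 11, P3 5, P6 10.
At 38 seats: P1 8, P4 3, P8 12, P3 5, P6 10.
No division's allocation decreased.

none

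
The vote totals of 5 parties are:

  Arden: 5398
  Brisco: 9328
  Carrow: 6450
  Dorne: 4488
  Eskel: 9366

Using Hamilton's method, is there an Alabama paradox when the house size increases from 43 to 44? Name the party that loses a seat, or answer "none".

Dorne

At 43 seats: Arden 7, Brisco 11, Carrow 8, Dorne 6, Eskel 11.
At 44 seats: Arden 7, Brisco 12, Carrow 8, Dorne 5, Eskel 12.
Dorne drops from 6 to 5.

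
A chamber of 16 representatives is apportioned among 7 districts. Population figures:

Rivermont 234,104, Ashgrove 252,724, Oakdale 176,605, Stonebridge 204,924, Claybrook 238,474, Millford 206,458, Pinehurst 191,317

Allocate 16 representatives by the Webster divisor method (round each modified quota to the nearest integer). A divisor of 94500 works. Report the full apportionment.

With modified divisor 94500: modified quotas Rivermont 2.477, Ashgrove 2.674, Oakdale 1.869, Stonebridge 2.169, Claybrook 2.524, Millford 2.185, Pinehurst 2.025.
Rounding to the nearest integer: Rivermont 2, Ashgrove 3, Oakdale 2, Stonebridge 2, Claybrook 3, Millford 2, Pinehurst 2 (total 16).

Rivermont=2, Ashgrove=3, Oakdale=2, Stonebridge=2, Claybrook=3, Millford=2, Pinehurst=2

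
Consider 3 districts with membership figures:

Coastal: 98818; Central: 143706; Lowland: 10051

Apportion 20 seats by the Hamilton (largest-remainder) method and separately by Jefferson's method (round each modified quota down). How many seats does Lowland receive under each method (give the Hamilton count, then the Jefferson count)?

Hamilton: Coastal 8, Central 11, Lowland 1.
Jefferson: Coastal 8, Central 12, Lowland 0.
Lowland gets 1 under Hamilton and 0 under Jefferson.

1 and 0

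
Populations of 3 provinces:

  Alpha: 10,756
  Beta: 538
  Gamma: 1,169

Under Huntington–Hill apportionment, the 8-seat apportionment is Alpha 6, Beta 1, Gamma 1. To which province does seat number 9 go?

Priority for the next seat is population ÷ (√(s·(s+1))).
Priorities: Alpha 1659.687, Beta 380.423, Gamma 826.608.
Highest priority: Alpha.

Alpha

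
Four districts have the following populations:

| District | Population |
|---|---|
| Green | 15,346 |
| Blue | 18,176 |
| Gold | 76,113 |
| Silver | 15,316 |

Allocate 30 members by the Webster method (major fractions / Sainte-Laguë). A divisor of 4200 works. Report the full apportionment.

Green=4, Blue=4, Gold=18, Silver=4

With modified divisor 4200: modified quotas Green 3.654, Blue 4.328, Gold 18.122, Silver 3.647.
Rounding to the nearest integer: Green 4, Blue 4, Gold 18, Silver 4 (total 30).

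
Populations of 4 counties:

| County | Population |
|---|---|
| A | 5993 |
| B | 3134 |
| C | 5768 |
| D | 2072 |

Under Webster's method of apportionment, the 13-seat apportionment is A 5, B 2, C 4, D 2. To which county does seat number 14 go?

C

Priority for the next seat is population ÷ (current seats + 0.5).
Priorities: A 1089.636, B 1253.600, C 1281.778, D 828.800.
Highest priority: C.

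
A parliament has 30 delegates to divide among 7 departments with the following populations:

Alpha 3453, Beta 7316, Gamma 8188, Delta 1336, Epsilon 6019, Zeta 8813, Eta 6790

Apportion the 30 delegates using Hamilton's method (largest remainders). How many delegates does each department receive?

Alpha 3, Beta 5, Gamma 6, Delta 1, Epsilon 4, Zeta 6, Eta 5

The standard divisor is 41915/30 ≈ 1397.167.
Standard quotas: Alpha 2.4714, Beta 5.2363, Gamma 5.8604, Delta 0.9562, Epsilon 4.3080, Zeta 6.3078, Eta 4.8598.
Lower quotas: Alpha 2, Beta 5, Gamma 5, Delta 0, Epsilon 4, Zeta 6, Eta 4 (sum 26, leaving 4 seats).
Remainders in descending order: Delta 0.9562, Gamma 0.8604, Eta 0.8598, Alpha 0.4714, Epsilon 0.3080, Zeta 0.3078, Beta 0.2363.
The surplus seats go to Delta, Gamma, Eta, Alpha.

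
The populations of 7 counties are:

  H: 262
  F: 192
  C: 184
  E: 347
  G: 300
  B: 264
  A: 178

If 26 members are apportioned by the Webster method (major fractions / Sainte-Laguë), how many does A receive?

Standard divisor 1727/26 ≈ 66.423; standard quotas: H 3.944, F 2.891, C 2.770, E 5.224, G 4.517, B 3.975, A 2.680.
Rounding to the nearest integer gives 4, 3, 3, 5, 5, 4, 3 = 27 seats, so the divisor must be adjusted.
With modified divisor 70: modified quotas H 3.743, F 2.743, C 2.629, E 4.957, G 4.286, B 3.771, A 2.543.
Rounding to the nearest integer: H 4, F 3, C 3, E 5, G 4, B 4, A 3 (total 26).
A receives 3.

3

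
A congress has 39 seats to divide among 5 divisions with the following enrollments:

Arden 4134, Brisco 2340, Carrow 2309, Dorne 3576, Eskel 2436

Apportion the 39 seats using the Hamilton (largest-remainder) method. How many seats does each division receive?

Arden 11, Brisco 6, Carrow 6, Dorne 10, Eskel 6

Standard divisor: 14795 ÷ 39 ≈ 379.359.
Standard quotas: Arden 10.897, Brisco 6.168, Carrow 6.087, Dorne 9.426, Eskel 6.421.
Lower quotas: Arden 10, Brisco 6, Carrow 6, Dorne 9, Eskel 6 (sum 37, leaving 2 seats).
Remainders in descending order: Arden 0.897, Dorne 0.426, Eskel 0.421, Brisco 0.168, Carrow 0.087.
The surplus seats go to Arden, Dorne.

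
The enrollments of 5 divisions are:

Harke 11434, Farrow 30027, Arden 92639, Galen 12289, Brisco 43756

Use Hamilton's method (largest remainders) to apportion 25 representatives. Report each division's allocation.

Total 190145; standard divisor 190145/25 ≈ 7605.8.
Standard quotas: Harke 1.5033, Farrow 3.9479, Arden 12.1800, Galen 1.6157, Brisco 5.7530.
Lower quotas: Harke 1, Farrow 3, Arden 12, Galen 1, Brisco 5 (sum 22, leaving 3 seats).
Remainders in descending order: Farrow 0.9479, Brisco 0.7530, Galen 0.6157, Harke 0.5033, Arden 0.1800.
The surplus seats go to Farrow, Brisco, Galen.

Harke=1, Farrow=4, Arden=12, Galen=2, Brisco=6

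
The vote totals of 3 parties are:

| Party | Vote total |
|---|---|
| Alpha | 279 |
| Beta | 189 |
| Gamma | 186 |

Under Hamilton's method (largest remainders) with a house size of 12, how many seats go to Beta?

Total 654; standard divisor 654/12 ≈ 54.5.
Standard quotas: Alpha 5.119, Beta 3.468, Gamma 3.413.
Lower quotas: Alpha 5, Beta 3, Gamma 3 (sum 11, leaving 1 seat).
Remainders in descending order: Beta 0.468, Gamma 0.413, Alpha 0.119.
Largest remainder: Beta receives the extra seat.
Beta receives 4.

4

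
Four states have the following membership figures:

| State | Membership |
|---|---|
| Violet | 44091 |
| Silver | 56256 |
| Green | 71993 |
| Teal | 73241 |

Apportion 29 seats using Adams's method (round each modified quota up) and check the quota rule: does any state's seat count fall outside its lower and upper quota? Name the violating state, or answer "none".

Standard quotas: Violet 5.207, Silver 6.643, Green 8.501, Teal 8.649.
Adams allocation: Violet 5, Silver 7, Green 8, Teal 9.
Every allocation lies between the lower and upper quota.

none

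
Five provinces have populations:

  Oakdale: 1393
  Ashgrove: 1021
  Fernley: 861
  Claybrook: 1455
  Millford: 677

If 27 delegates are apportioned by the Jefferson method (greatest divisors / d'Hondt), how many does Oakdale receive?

7

Standard divisor 5407/27 ≈ 200.259; standard quotas: Oakdale 6.956, Ashgrove 5.098, Fernley 4.299, Claybrook 7.266, Millford 3.381.
Rounding down gives 6, 5, 4, 7, 3 = 25 seats, so the divisor must be adjusted.
With modified divisor 180: modified quotas Oakdale 7.739, Ashgrove 5.672, Fernley 4.783, Claybrook 8.083, Millford 3.761.
Rounding down: Oakdale 7, Ashgrove 5, Fernley 4, Claybrook 8, Millford 3 (total 27).
Oakdale receives 7.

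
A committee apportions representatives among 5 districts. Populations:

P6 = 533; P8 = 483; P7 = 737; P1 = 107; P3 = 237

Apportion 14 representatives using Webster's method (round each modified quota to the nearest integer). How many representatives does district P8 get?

3

Standard divisor 2097/14 ≈ 149.786; standard quotas: P6 3.558, P8 3.225, P7 4.920, P1 0.714, P3 1.582.
Rounding to the nearest integer gives 4, 3, 5, 1, 2 = 15 seats, so the divisor must be adjusted.
With modified divisor 155: modified quotas P6 3.439, P8 3.116, P7 4.755, P1 0.690, P3 1.529.
Rounding to the nearest integer: P6 3, P8 3, P7 5, P1 1, P3 2 (total 14).
P8 receives 3.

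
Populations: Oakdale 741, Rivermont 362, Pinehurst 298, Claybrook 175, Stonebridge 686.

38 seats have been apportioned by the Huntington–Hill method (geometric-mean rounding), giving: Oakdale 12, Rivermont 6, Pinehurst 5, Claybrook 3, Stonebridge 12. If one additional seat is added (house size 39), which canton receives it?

Oakdale

Priority for the next seat is population ÷ (√(s·(s+1))).
Priorities: Oakdale 59.327, Rivermont 55.858, Pinehurst 54.407, Claybrook 50.518, Stonebridge 54.924.
Highest priority: Oakdale.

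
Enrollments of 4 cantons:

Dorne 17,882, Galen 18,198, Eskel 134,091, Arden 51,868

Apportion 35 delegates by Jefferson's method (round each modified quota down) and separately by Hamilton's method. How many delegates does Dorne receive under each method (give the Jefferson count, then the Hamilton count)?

Jefferson: Dorne 2, Galen 3, Eskel 22, Arden 8.
Hamilton: Dorne 3, Galen 3, Eskel 21, Arden 8.
Dorne gets 2 under Jefferson and 3 under Hamilton.

2 and 3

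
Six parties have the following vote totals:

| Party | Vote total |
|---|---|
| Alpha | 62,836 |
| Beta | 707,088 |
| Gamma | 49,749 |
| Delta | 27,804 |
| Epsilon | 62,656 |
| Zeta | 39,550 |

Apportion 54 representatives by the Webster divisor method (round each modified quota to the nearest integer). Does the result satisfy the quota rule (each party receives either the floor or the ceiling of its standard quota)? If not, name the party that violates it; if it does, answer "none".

Standard quotas: Alpha 3.573, Beta 40.206, Gamma 2.829, Delta 1.581, Epsilon 3.563, Zeta 2.249.
Webster allocation: Alpha 4, Beta 39, Gamma 3, Delta 2, Epsilon 4, Zeta 2.
Beta has quota 40.206 (lower 40, upper 41) but receives 39 — outside the quota interval.

Beta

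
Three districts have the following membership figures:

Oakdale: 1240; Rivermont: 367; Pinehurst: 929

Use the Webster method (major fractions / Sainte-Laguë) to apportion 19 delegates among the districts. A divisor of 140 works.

With modified divisor 140: modified quotas Oakdale 8.857, Rivermont 2.621, Pinehurst 6.636.
Rounding to the nearest integer: Oakdale 9, Rivermont 3, Pinehurst 7 (total 19).

Oakdale: 9; Rivermont: 3; Pinehurst: 7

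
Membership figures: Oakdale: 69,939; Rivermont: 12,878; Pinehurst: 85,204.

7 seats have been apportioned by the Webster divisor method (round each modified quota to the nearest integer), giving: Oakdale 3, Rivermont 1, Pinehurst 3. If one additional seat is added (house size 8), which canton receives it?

Pinehurst

Priority for the next seat is population ÷ (current seats + 0.5).
Priorities: Oakdale 19982.571, Rivermont 8585.333, Pinehurst 24344.000.
Highest priority: Pinehurst.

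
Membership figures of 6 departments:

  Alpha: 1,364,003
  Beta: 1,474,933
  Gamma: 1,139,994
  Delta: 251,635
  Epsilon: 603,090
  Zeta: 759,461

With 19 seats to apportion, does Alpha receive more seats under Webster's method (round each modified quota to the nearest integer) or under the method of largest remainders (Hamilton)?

Webster: Alpha 4, Beta 5, Gamma 4, Delta 1, Epsilon 2, Zeta 3.
Hamilton: Alpha 5, Beta 5, Gamma 4, Delta 1, Epsilon 2, Zeta 2.
Alpha gets 4 under Webster and 5 under Hamilton.

Hamilton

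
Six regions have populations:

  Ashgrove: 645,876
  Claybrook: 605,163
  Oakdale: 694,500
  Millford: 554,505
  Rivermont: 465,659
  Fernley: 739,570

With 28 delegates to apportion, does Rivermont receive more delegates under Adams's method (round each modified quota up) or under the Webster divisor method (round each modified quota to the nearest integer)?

Adams

Adams: Ashgrove 5, Claybrook 5, Oakdale 5, Millford 4, Rivermont 4, Fernley 5.
Webster: Ashgrove 5, Claybrook 5, Oakdale 5, Millford 4, Rivermont 3, Fernley 6.
Rivermont gets 4 under Adams and 3 under Webster.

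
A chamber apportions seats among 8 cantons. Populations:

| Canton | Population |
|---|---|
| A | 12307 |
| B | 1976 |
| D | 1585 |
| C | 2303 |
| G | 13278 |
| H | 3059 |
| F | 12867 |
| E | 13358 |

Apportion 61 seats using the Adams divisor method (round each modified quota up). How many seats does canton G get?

13

Standard divisor 60733/61 ≈ 995.623; standard quotas: A 12.361, B 1.985, D 1.592, C 2.313, G 13.336, H 3.072, F 12.924, E 13.417.
Rounding up gives 13, 2, 2, 3, 14, 4, 13, 14 = 65 seats, so the divisor must be adjusted.
With modified divisor 1050: modified quotas A 11.721, B 1.882, D 1.510, C 2.193, G 12.646, H 2.913, F 12.254, E 12.722.
Rounding up: A 12, B 2, D 2, C 3, G 13, H 3, F 13, E 13 (total 61).
G receives 13.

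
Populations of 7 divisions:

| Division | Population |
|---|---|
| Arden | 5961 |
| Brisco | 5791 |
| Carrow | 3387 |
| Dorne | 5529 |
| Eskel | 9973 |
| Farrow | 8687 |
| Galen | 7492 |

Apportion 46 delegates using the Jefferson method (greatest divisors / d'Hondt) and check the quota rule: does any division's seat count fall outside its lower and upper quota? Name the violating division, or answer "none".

Standard quotas: Arden 5.857, Brisco 5.690, Carrow 3.328, Dorne 5.432, Eskel 9.798, Farrow 8.535, Galen 7.361.
Jefferson allocation: Arden 6, Brisco 6, Carrow 3, Dorne 5, Eskel 10, Farrow 9, Galen 7.
Every allocation lies between the lower and upper quota.

none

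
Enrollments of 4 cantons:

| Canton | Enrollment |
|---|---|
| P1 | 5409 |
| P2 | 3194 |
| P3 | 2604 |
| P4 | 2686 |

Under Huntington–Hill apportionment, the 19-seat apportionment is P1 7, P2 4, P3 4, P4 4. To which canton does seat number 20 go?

P1

Priority for the next seat is population ÷ (√(s·(s+1))).
Priorities: P1 722.808, P2 714.200, P3 582.272, P4 600.608.
Highest priority: P1.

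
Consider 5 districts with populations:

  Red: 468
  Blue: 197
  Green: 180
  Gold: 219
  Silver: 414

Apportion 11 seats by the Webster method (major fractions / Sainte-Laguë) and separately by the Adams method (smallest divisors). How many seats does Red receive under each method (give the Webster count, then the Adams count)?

Webster: Red 4, Blue 1, Green 1, Gold 2, Silver 3.
Adams: Red 3, Blue 2, Green 1, Gold 2, Silver 3.
Red gets 4 under Webster and 3 under Adams.

4 and 3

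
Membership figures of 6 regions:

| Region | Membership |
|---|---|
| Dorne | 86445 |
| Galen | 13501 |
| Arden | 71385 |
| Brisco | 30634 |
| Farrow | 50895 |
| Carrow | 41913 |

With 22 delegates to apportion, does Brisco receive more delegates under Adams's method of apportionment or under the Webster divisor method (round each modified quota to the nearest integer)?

Adams

Adams: Dorne 6, Galen 1, Arden 5, Brisco 3, Farrow 4, Carrow 3.
Webster: Dorne 7, Galen 1, Arden 5, Brisco 2, Farrow 4, Carrow 3.
Brisco gets 3 under Adams and 2 under Webster.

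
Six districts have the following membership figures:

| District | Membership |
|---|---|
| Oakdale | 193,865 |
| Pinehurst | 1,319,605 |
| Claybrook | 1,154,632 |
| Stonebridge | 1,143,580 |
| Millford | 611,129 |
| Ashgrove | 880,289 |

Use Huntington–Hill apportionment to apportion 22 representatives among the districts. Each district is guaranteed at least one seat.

With divisor 251805: modified quotas Oakdale 0.770, Pinehurst 5.241, Claybrook 4.585, Stonebridge 4.542, Millford 2.427, Ashgrove 3.496.
Geometric-mean thresholds: Oakdale (min 1), Pinehurst √(5·6)=5.477, Claybrook √(4·5)=4.472, Stonebridge √(4·5)=4.472, Millford √(2·3)=2.449, Ashgrove √(3·4)=3.464.
Each quota rounded against its threshold gives Oakdale 1, Pinehurst 5, Claybrook 5, Stonebridge 5, Millford 2, Ashgrove 4 (total 22).

Oakdale: 1, Pinehurst: 5, Claybrook: 5, Stonebridge: 5, Millford: 2, Ashgrove: 4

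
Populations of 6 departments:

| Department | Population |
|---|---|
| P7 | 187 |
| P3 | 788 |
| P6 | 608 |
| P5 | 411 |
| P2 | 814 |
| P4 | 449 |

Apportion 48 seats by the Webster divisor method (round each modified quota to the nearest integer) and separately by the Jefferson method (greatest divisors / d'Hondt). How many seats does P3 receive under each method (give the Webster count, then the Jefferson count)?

11 and 12

Webster: P7 3, P3 11, P6 9, P5 6, P2 12, P4 7.
Jefferson: P7 2, P3 12, P6 9, P5 6, P2 12, P4 7.
P3 gets 11 under Webster and 12 under Jefferson.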